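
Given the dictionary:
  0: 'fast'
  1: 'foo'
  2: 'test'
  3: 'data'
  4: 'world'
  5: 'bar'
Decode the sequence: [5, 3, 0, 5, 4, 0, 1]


Look up each index in the dictionary:
  5 -> 'bar'
  3 -> 'data'
  0 -> 'fast'
  5 -> 'bar'
  4 -> 'world'
  0 -> 'fast'
  1 -> 'foo'

Decoded: "bar data fast bar world fast foo"


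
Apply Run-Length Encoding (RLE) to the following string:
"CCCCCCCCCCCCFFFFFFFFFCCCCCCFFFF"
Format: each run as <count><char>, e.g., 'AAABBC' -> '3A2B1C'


Scanning runs left to right:
  i=0: run of 'C' x 12 -> '12C'
  i=12: run of 'F' x 9 -> '9F'
  i=21: run of 'C' x 6 -> '6C'
  i=27: run of 'F' x 4 -> '4F'

RLE = 12C9F6C4F


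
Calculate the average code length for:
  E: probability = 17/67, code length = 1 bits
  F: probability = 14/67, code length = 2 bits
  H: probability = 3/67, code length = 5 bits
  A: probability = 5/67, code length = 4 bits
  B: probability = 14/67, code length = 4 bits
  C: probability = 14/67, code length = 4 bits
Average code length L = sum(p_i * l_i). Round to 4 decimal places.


Weighted contributions p_i * l_i:
  E: (17/67) * 1 = 17/67
  F: (14/67) * 2 = 28/67
  H: (3/67) * 5 = 15/67
  A: (5/67) * 4 = 20/67
  B: (14/67) * 4 = 56/67
  C: (14/67) * 4 = 56/67
Sum = (17 + 28 + 15 + 20 + 56 + 56)/67 = 192/67

L = 192/67 = 2.8657 bits/symbol


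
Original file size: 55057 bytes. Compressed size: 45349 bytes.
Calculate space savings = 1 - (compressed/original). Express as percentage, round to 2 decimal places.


ratio = compressed/original = 45349/55057 = 0.823674
savings = 1 - ratio = 1 - 0.823674 = 0.176326
as a percentage: 0.176326 * 100 = 17.63%

Space savings = 1 - 45349/55057 = 17.63%


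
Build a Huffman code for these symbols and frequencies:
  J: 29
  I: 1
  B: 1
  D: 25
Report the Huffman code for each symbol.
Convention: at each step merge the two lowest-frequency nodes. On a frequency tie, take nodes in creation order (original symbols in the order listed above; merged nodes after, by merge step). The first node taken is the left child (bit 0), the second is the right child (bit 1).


Huffman tree construction:
Step 1: Merge I(1) + B(1) = 2
Step 2: Merge (I+B)(2) + D(25) = 27
Step 3: Merge ((I+B)+D)(27) + J(29) = 56
Read each symbol's code off the tree from the root (left child = 0, right child = 1).

Codes:
  J: 1 (length 1)
  I: 000 (length 3)
  B: 001 (length 3)
  D: 01 (length 2)
Average code length: 85/56 = 1.5179 bits/symbol


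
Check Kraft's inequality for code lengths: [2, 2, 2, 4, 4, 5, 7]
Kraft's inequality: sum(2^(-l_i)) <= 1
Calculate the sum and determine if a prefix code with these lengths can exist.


Sum = 2^(-2) + 2^(-2) + 2^(-2) + 2^(-4) + 2^(-4) + 2^(-5) + 2^(-7)
    = 0.25 + 0.25 + 0.25 + 0.0625 + 0.0625 + 0.03125 + 0.0078125
    = 117/128 = 0.9140625
Since 0.9140625 <= 1, Kraft's inequality IS satisfied.
A prefix code with these lengths CAN exist.

Kraft sum = 0.9140625. Satisfied.


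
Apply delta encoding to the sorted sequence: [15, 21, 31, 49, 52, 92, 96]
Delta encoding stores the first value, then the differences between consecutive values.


First value: 15
Deltas:
  21 - 15 = 6
  31 - 21 = 10
  49 - 31 = 18
  52 - 49 = 3
  92 - 52 = 40
  96 - 92 = 4


Delta encoded: [15, 6, 10, 18, 3, 40, 4]


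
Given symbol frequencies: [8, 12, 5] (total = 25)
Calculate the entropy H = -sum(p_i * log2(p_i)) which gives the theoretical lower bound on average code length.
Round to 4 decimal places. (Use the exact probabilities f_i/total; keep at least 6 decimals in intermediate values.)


Per-symbol terms -p_i * log2(p_i) with p_i = f_i/25:
  p = 8/25 = 0.320000: log2(p) = -1.643856, -p*log2(p) = 0.526034
  p = 12/25 = 0.480000: log2(p) = -1.058894, -p*log2(p) = 0.508269
  p = 5/25 = 0.200000: log2(p) = -2.321928, -p*log2(p) = 0.464386
H = 0.526034 + 0.508269 + 0.464386 = 1.498689

H = 1.4987 bits/symbol


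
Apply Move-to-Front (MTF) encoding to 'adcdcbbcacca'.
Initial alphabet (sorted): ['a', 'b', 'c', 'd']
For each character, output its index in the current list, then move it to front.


MTF encoding:
'a': index 0 in ['a', 'b', 'c', 'd'] -> ['a', 'b', 'c', 'd']
'd': index 3 in ['a', 'b', 'c', 'd'] -> ['d', 'a', 'b', 'c']
'c': index 3 in ['d', 'a', 'b', 'c'] -> ['c', 'd', 'a', 'b']
'd': index 1 in ['c', 'd', 'a', 'b'] -> ['d', 'c', 'a', 'b']
'c': index 1 in ['d', 'c', 'a', 'b'] -> ['c', 'd', 'a', 'b']
'b': index 3 in ['c', 'd', 'a', 'b'] -> ['b', 'c', 'd', 'a']
'b': index 0 in ['b', 'c', 'd', 'a'] -> ['b', 'c', 'd', 'a']
'c': index 1 in ['b', 'c', 'd', 'a'] -> ['c', 'b', 'd', 'a']
'a': index 3 in ['c', 'b', 'd', 'a'] -> ['a', 'c', 'b', 'd']
'c': index 1 in ['a', 'c', 'b', 'd'] -> ['c', 'a', 'b', 'd']
'c': index 0 in ['c', 'a', 'b', 'd'] -> ['c', 'a', 'b', 'd']
'a': index 1 in ['c', 'a', 'b', 'd'] -> ['a', 'c', 'b', 'd']


Output: [0, 3, 3, 1, 1, 3, 0, 1, 3, 1, 0, 1]


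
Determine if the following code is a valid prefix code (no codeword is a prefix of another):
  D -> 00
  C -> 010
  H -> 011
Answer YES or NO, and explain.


Checking each pair (does one codeword prefix another?):
  D='00' vs C='010': no prefix
  D='00' vs H='011': no prefix
  C='010' vs D='00': no prefix
  C='010' vs H='011': no prefix
  H='011' vs D='00': no prefix
  H='011' vs C='010': no prefix
No violation found over all pairs.

YES -- this is a valid prefix code. No codeword is a prefix of any other codeword.


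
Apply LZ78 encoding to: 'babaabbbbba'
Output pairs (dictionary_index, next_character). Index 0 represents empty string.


LZ78 encoding steps:
Dictionary: {0: ''}
Step 1: w='' (idx 0), next='b' -> output (0, 'b'), add 'b' as idx 1
Step 2: w='' (idx 0), next='a' -> output (0, 'a'), add 'a' as idx 2
Step 3: w='b' (idx 1), next='a' -> output (1, 'a'), add 'ba' as idx 3
Step 4: w='a' (idx 2), next='b' -> output (2, 'b'), add 'ab' as idx 4
Step 5: w='b' (idx 1), next='b' -> output (1, 'b'), add 'bb' as idx 5
Step 6: w='bb' (idx 5), next='a' -> output (5, 'a'), add 'bba' as idx 6


Encoded: [(0, 'b'), (0, 'a'), (1, 'a'), (2, 'b'), (1, 'b'), (5, 'a')]


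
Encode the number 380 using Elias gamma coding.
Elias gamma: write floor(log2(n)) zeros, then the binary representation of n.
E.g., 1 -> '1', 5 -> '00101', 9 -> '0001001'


num_bits = floor(log2(380)) + 1 = 9
leading_zeros = num_bits - 1 = 8
binary(380) = 101111100

Elias gamma(380) = '00000000' + '101111100' = 00000000101111100 (17 bits)


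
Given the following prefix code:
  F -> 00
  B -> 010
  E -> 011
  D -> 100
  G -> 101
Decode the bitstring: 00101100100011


Decoding step by step:
Bits 00 -> F
Bits 101 -> G
Bits 100 -> D
Bits 100 -> D
Bits 011 -> E


Decoded message: FGDDE


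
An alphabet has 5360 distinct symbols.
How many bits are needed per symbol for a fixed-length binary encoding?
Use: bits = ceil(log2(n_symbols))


log2(5360) = 12.388
Bracket: 2^12 = 4096 < 5360 <= 2^13 = 8192
So ceil(log2(5360)) = 13

bits = ceil(log2(5360)) = ceil(12.388) = 13 bits


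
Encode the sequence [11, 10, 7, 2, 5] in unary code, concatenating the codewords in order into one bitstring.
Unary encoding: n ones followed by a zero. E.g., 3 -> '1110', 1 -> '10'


Encode each number as n ones followed by a terminating 0:
  11 -> 111111111110 (12 bits)
  10 -> 11111111110 (11 bits)
  7 -> 11111110 (8 bits)
  2 -> 110 (3 bits)
  5 -> 111110 (6 bits)
Total length = 12 + 11 + 8 + 3 + 6 = 40 bits.

Unary([11, 10, 7, 2, 5]) = 1111111111101111111111011111110110111110 (40 bits)


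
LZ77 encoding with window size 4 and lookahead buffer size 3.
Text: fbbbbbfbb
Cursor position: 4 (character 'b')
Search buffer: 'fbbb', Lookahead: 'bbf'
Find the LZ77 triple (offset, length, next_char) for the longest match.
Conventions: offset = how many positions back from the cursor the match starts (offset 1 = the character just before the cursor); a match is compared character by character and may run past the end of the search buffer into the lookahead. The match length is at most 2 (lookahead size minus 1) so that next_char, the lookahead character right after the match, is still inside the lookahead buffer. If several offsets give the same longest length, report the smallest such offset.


Try each offset into the search buffer:
  offset=1 (pos 3, char 'b'): match length 2
  offset=2 (pos 2, char 'b'): match length 2
  offset=3 (pos 1, char 'b'): match length 2
  offset=4 (pos 0, char 'f'): match length 0
Longest match has length 2, found at offsets 1, 2, 3; take the smallest, offset 1.
next_char = character at position 4 + 2 = 6 -> 'f'

Best match: offset=1, length=2 (matching 'bb' starting at position 3)
LZ77 triple: (1, 2, 'f')


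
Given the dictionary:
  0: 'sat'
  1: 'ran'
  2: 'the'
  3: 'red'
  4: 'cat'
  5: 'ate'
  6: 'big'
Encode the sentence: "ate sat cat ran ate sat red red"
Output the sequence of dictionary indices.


Look up each word in the dictionary:
  'ate' -> 5
  'sat' -> 0
  'cat' -> 4
  'ran' -> 1
  'ate' -> 5
  'sat' -> 0
  'red' -> 3
  'red' -> 3

Encoded: [5, 0, 4, 1, 5, 0, 3, 3]


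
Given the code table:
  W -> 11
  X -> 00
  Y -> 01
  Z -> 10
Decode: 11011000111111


Decoding:
11 -> W
01 -> Y
10 -> Z
00 -> X
11 -> W
11 -> W
11 -> W


Result: WYZXWWW


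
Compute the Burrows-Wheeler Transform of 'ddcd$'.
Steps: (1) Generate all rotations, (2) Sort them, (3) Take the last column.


Rotations (sorted):
  0: $ddcd -> last char: d
  1: cd$dd -> last char: d
  2: d$ddc -> last char: c
  3: dcd$d -> last char: d
  4: ddcd$ -> last char: $


BWT = ddcd$


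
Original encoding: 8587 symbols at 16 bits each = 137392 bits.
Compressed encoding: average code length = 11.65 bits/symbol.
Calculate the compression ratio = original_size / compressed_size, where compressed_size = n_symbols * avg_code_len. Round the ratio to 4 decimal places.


original_size = n_symbols * orig_bits = 8587 * 16 = 137392 bits
compressed_size = n_symbols * avg_code_len = 8587 * 11.65 = 100038.55 bits
ratio = original_size / compressed_size = 137392 / 100038.55 = 1.3734

Compression ratio = 1.3734


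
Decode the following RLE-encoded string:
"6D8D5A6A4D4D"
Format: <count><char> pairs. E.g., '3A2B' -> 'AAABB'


Expanding each <count><char> pair:
  6D -> 'DDDDDD'
  8D -> 'DDDDDDDD'
  5A -> 'AAAAA'
  6A -> 'AAAAAA'
  4D -> 'DDDD'
  4D -> 'DDDD'

Decoded = DDDDDDDDDDDDDDAAAAAAAAAAADDDDDDDD


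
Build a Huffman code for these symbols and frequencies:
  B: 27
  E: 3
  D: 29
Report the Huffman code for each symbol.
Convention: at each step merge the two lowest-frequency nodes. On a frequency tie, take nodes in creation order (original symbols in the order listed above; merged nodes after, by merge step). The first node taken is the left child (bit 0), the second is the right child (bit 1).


Huffman tree construction:
Step 1: Merge E(3) + B(27) = 30
Step 2: Merge D(29) + (E+B)(30) = 59
Read each symbol's code off the tree from the root (left child = 0, right child = 1).

Codes:
  B: 11 (length 2)
  E: 10 (length 2)
  D: 0 (length 1)
Average code length: 89/59 = 1.5085 bits/symbol


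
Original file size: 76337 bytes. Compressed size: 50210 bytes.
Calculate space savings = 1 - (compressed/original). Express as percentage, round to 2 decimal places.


ratio = compressed/original = 50210/76337 = 0.657741
savings = 1 - ratio = 1 - 0.657741 = 0.342259
as a percentage: 0.342259 * 100 = 34.23%

Space savings = 1 - 50210/76337 = 34.23%


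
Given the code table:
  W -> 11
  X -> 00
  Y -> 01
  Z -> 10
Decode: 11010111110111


Decoding:
11 -> W
01 -> Y
01 -> Y
11 -> W
11 -> W
01 -> Y
11 -> W


Result: WYYWWYW


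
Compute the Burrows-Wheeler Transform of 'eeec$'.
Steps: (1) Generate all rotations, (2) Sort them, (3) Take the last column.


Rotations (sorted):
  0: $eeec -> last char: c
  1: c$eee -> last char: e
  2: ec$ee -> last char: e
  3: eec$e -> last char: e
  4: eeec$ -> last char: $


BWT = ceee$


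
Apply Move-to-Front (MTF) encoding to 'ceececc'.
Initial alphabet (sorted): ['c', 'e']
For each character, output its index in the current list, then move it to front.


MTF encoding:
'c': index 0 in ['c', 'e'] -> ['c', 'e']
'e': index 1 in ['c', 'e'] -> ['e', 'c']
'e': index 0 in ['e', 'c'] -> ['e', 'c']
'c': index 1 in ['e', 'c'] -> ['c', 'e']
'e': index 1 in ['c', 'e'] -> ['e', 'c']
'c': index 1 in ['e', 'c'] -> ['c', 'e']
'c': index 0 in ['c', 'e'] -> ['c', 'e']


Output: [0, 1, 0, 1, 1, 1, 0]


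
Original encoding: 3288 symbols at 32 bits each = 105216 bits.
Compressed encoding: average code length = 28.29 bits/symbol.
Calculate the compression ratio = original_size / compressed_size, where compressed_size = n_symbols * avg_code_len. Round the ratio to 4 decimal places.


original_size = n_symbols * orig_bits = 3288 * 32 = 105216 bits
compressed_size = n_symbols * avg_code_len = 3288 * 28.29 = 93017.52 bits
ratio = original_size / compressed_size = 105216 / 93017.52 = 1.1311

Compression ratio = 1.1311


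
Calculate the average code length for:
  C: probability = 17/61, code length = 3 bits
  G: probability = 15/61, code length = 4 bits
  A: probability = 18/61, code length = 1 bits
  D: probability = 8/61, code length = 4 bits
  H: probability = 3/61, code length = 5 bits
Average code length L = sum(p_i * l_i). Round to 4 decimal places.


Weighted contributions p_i * l_i:
  C: (17/61) * 3 = 51/61
  G: (15/61) * 4 = 60/61
  A: (18/61) * 1 = 18/61
  D: (8/61) * 4 = 32/61
  H: (3/61) * 5 = 15/61
Sum = (51 + 60 + 18 + 32 + 15)/61 = 176/61

L = 176/61 = 2.8852 bits/symbol


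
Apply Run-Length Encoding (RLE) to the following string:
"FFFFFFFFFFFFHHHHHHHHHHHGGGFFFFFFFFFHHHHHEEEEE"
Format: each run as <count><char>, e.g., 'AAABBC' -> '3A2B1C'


Scanning runs left to right:
  i=0: run of 'F' x 12 -> '12F'
  i=12: run of 'H' x 11 -> '11H'
  i=23: run of 'G' x 3 -> '3G'
  i=26: run of 'F' x 9 -> '9F'
  i=35: run of 'H' x 5 -> '5H'
  i=40: run of 'E' x 5 -> '5E'

RLE = 12F11H3G9F5H5E


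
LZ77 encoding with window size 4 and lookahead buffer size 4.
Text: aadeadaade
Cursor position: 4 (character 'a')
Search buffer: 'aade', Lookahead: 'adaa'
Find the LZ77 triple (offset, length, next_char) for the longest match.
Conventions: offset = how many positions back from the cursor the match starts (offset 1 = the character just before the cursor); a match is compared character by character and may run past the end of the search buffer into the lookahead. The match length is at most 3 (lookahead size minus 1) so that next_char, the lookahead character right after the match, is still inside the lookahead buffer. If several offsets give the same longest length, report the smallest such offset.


Try each offset into the search buffer:
  offset=1 (pos 3, char 'e'): match length 0
  offset=2 (pos 2, char 'd'): match length 0
  offset=3 (pos 1, char 'a'): match length 2
  offset=4 (pos 0, char 'a'): match length 1
Longest match has length 2 at offset 3.
next_char = character at position 4 + 2 = 6 -> 'a'

Best match: offset=3, length=2 (matching 'ad' starting at position 1)
LZ77 triple: (3, 2, 'a')


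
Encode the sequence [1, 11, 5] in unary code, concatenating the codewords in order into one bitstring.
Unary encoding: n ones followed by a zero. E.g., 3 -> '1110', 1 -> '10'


Encode each number as n ones followed by a terminating 0:
  1 -> 10 (2 bits)
  11 -> 111111111110 (12 bits)
  5 -> 111110 (6 bits)
Total length = 2 + 12 + 6 = 20 bits.

Unary([1, 11, 5]) = 10111111111110111110 (20 bits)


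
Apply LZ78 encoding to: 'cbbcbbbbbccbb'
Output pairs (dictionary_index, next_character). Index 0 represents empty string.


LZ78 encoding steps:
Dictionary: {0: ''}
Step 1: w='' (idx 0), next='c' -> output (0, 'c'), add 'c' as idx 1
Step 2: w='' (idx 0), next='b' -> output (0, 'b'), add 'b' as idx 2
Step 3: w='b' (idx 2), next='c' -> output (2, 'c'), add 'bc' as idx 3
Step 4: w='b' (idx 2), next='b' -> output (2, 'b'), add 'bb' as idx 4
Step 5: w='bb' (idx 4), next='b' -> output (4, 'b'), add 'bbb' as idx 5
Step 6: w='c' (idx 1), next='c' -> output (1, 'c'), add 'cc' as idx 6
Step 7: w='bb' (idx 4), end of input -> output (4, '')


Encoded: [(0, 'c'), (0, 'b'), (2, 'c'), (2, 'b'), (4, 'b'), (1, 'c'), (4, '')]


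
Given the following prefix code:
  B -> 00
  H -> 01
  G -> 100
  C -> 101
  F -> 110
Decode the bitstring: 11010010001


Decoding step by step:
Bits 110 -> F
Bits 100 -> G
Bits 100 -> G
Bits 01 -> H


Decoded message: FGGH


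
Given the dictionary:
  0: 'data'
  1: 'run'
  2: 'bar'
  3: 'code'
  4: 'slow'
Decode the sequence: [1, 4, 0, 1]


Look up each index in the dictionary:
  1 -> 'run'
  4 -> 'slow'
  0 -> 'data'
  1 -> 'run'

Decoded: "run slow data run"


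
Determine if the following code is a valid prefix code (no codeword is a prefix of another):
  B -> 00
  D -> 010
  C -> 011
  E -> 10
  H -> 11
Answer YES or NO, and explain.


Checking each pair (does one codeword prefix another?):
  B='00' vs D='010': no prefix
  B='00' vs C='011': no prefix
  B='00' vs E='10': no prefix
  B='00' vs H='11': no prefix
  D='010' vs B='00': no prefix
  D='010' vs C='011': no prefix
  D='010' vs E='10': no prefix
  D='010' vs H='11': no prefix
  C='011' vs B='00': no prefix
  C='011' vs D='010': no prefix
  C='011' vs E='10': no prefix
  C='011' vs H='11': no prefix
  E='10' vs B='00': no prefix
  E='10' vs D='010': no prefix
  E='10' vs C='011': no prefix
  E='10' vs H='11': no prefix
  H='11' vs B='00': no prefix
  H='11' vs D='010': no prefix
  H='11' vs C='011': no prefix
  H='11' vs E='10': no prefix
No violation found over all pairs.

YES -- this is a valid prefix code. No codeword is a prefix of any other codeword.


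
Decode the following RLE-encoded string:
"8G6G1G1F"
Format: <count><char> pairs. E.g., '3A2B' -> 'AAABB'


Expanding each <count><char> pair:
  8G -> 'GGGGGGGG'
  6G -> 'GGGGGG'
  1G -> 'G'
  1F -> 'F'

Decoded = GGGGGGGGGGGGGGGF


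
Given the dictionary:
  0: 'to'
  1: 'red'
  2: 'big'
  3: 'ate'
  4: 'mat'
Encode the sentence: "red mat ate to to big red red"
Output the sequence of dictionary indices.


Look up each word in the dictionary:
  'red' -> 1
  'mat' -> 4
  'ate' -> 3
  'to' -> 0
  'to' -> 0
  'big' -> 2
  'red' -> 1
  'red' -> 1

Encoded: [1, 4, 3, 0, 0, 2, 1, 1]


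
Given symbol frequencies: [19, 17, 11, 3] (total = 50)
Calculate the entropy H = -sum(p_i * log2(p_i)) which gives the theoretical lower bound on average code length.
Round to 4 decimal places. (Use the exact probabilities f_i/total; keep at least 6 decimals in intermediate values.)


Per-symbol terms -p_i * log2(p_i) with p_i = f_i/50:
  p = 19/50 = 0.380000: log2(p) = -1.395929, -p*log2(p) = 0.530453
  p = 17/50 = 0.340000: log2(p) = -1.556393, -p*log2(p) = 0.529174
  p = 11/50 = 0.220000: log2(p) = -2.184425, -p*log2(p) = 0.480573
  p = 3/50 = 0.060000: log2(p) = -4.058894, -p*log2(p) = 0.243534
H = 0.530453 + 0.529174 + 0.480573 + 0.243534 = 1.783734

H = 1.7837 bits/symbol


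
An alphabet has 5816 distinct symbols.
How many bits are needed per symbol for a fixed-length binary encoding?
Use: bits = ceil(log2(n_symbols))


log2(5816) = 12.5058
Bracket: 2^12 = 4096 < 5816 <= 2^13 = 8192
So ceil(log2(5816)) = 13

bits = ceil(log2(5816)) = ceil(12.5058) = 13 bits


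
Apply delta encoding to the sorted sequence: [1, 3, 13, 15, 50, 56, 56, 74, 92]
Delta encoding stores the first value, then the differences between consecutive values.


First value: 1
Deltas:
  3 - 1 = 2
  13 - 3 = 10
  15 - 13 = 2
  50 - 15 = 35
  56 - 50 = 6
  56 - 56 = 0
  74 - 56 = 18
  92 - 74 = 18


Delta encoded: [1, 2, 10, 2, 35, 6, 0, 18, 18]


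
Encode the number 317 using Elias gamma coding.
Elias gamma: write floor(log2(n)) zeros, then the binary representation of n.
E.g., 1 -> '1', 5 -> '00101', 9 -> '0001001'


num_bits = floor(log2(317)) + 1 = 9
leading_zeros = num_bits - 1 = 8
binary(317) = 100111101

Elias gamma(317) = '00000000' + '100111101' = 00000000100111101 (17 bits)


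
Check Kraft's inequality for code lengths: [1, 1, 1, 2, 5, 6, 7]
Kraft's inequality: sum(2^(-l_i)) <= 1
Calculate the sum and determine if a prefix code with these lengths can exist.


Sum = 2^(-1) + 2^(-1) + 2^(-1) + 2^(-2) + 2^(-5) + 2^(-6) + 2^(-7)
    = 0.5 + 0.5 + 0.5 + 0.25 + 0.03125 + 0.015625 + 0.0078125
    = 231/128 = 1.8046875
Since 1.8046875 > 1, Kraft's inequality is NOT satisfied.
A prefix code with these lengths CANNOT exist.

Kraft sum = 1.8046875. Not satisfied.


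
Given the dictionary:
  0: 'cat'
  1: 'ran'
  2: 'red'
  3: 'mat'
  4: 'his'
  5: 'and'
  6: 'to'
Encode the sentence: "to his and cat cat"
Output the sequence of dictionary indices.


Look up each word in the dictionary:
  'to' -> 6
  'his' -> 4
  'and' -> 5
  'cat' -> 0
  'cat' -> 0

Encoded: [6, 4, 5, 0, 0]


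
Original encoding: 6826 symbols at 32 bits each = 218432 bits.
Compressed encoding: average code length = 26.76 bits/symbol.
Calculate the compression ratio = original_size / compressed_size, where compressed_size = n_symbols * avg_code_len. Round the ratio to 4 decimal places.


original_size = n_symbols * orig_bits = 6826 * 32 = 218432 bits
compressed_size = n_symbols * avg_code_len = 6826 * 26.76 = 182663.76 bits
ratio = original_size / compressed_size = 218432 / 182663.76 = 1.1958

Compression ratio = 1.1958


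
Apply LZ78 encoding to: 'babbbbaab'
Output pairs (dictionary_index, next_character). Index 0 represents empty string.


LZ78 encoding steps:
Dictionary: {0: ''}
Step 1: w='' (idx 0), next='b' -> output (0, 'b'), add 'b' as idx 1
Step 2: w='' (idx 0), next='a' -> output (0, 'a'), add 'a' as idx 2
Step 3: w='b' (idx 1), next='b' -> output (1, 'b'), add 'bb' as idx 3
Step 4: w='bb' (idx 3), next='a' -> output (3, 'a'), add 'bba' as idx 4
Step 5: w='a' (idx 2), next='b' -> output (2, 'b'), add 'ab' as idx 5


Encoded: [(0, 'b'), (0, 'a'), (1, 'b'), (3, 'a'), (2, 'b')]


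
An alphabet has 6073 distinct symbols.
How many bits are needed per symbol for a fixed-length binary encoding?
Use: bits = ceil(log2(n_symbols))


log2(6073) = 12.5682
Bracket: 2^12 = 4096 < 6073 <= 2^13 = 8192
So ceil(log2(6073)) = 13

bits = ceil(log2(6073)) = ceil(12.5682) = 13 bits


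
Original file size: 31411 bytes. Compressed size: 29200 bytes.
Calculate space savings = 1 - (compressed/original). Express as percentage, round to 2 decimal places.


ratio = compressed/original = 29200/31411 = 0.929611
savings = 1 - ratio = 1 - 0.929611 = 0.070389
as a percentage: 0.070389 * 100 = 7.04%

Space savings = 1 - 29200/31411 = 7.04%


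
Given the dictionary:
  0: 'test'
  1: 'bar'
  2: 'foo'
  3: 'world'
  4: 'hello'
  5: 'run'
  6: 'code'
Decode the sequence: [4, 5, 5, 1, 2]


Look up each index in the dictionary:
  4 -> 'hello'
  5 -> 'run'
  5 -> 'run'
  1 -> 'bar'
  2 -> 'foo'

Decoded: "hello run run bar foo"


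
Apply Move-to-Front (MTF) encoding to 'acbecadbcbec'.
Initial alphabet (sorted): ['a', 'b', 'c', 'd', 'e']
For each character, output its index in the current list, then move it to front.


MTF encoding:
'a': index 0 in ['a', 'b', 'c', 'd', 'e'] -> ['a', 'b', 'c', 'd', 'e']
'c': index 2 in ['a', 'b', 'c', 'd', 'e'] -> ['c', 'a', 'b', 'd', 'e']
'b': index 2 in ['c', 'a', 'b', 'd', 'e'] -> ['b', 'c', 'a', 'd', 'e']
'e': index 4 in ['b', 'c', 'a', 'd', 'e'] -> ['e', 'b', 'c', 'a', 'd']
'c': index 2 in ['e', 'b', 'c', 'a', 'd'] -> ['c', 'e', 'b', 'a', 'd']
'a': index 3 in ['c', 'e', 'b', 'a', 'd'] -> ['a', 'c', 'e', 'b', 'd']
'd': index 4 in ['a', 'c', 'e', 'b', 'd'] -> ['d', 'a', 'c', 'e', 'b']
'b': index 4 in ['d', 'a', 'c', 'e', 'b'] -> ['b', 'd', 'a', 'c', 'e']
'c': index 3 in ['b', 'd', 'a', 'c', 'e'] -> ['c', 'b', 'd', 'a', 'e']
'b': index 1 in ['c', 'b', 'd', 'a', 'e'] -> ['b', 'c', 'd', 'a', 'e']
'e': index 4 in ['b', 'c', 'd', 'a', 'e'] -> ['e', 'b', 'c', 'd', 'a']
'c': index 2 in ['e', 'b', 'c', 'd', 'a'] -> ['c', 'e', 'b', 'd', 'a']


Output: [0, 2, 2, 4, 2, 3, 4, 4, 3, 1, 4, 2]


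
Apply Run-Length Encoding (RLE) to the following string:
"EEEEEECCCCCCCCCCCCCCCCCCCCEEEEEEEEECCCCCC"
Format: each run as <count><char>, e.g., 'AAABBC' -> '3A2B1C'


Scanning runs left to right:
  i=0: run of 'E' x 6 -> '6E'
  i=6: run of 'C' x 20 -> '20C'
  i=26: run of 'E' x 9 -> '9E'
  i=35: run of 'C' x 6 -> '6C'

RLE = 6E20C9E6C


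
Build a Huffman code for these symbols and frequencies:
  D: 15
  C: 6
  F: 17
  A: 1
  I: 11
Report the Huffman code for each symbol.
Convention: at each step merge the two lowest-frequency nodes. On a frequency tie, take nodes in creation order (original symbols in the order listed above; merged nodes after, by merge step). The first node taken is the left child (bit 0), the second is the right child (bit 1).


Huffman tree construction:
Step 1: Merge A(1) + C(6) = 7
Step 2: Merge (A+C)(7) + I(11) = 18
Step 3: Merge D(15) + F(17) = 32
Step 4: Merge ((A+C)+I)(18) + (D+F)(32) = 50
Read each symbol's code off the tree from the root (left child = 0, right child = 1).

Codes:
  D: 10 (length 2)
  C: 001 (length 3)
  F: 11 (length 2)
  A: 000 (length 3)
  I: 01 (length 2)
Average code length: 107/50 = 2.1400 bits/symbol


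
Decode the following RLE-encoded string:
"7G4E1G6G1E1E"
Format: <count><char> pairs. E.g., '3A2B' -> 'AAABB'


Expanding each <count><char> pair:
  7G -> 'GGGGGGG'
  4E -> 'EEEE'
  1G -> 'G'
  6G -> 'GGGGGG'
  1E -> 'E'
  1E -> 'E'

Decoded = GGGGGGGEEEEGGGGGGGEE


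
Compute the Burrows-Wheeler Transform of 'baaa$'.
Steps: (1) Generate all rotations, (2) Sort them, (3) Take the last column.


Rotations (sorted):
  0: $baaa -> last char: a
  1: a$baa -> last char: a
  2: aa$ba -> last char: a
  3: aaa$b -> last char: b
  4: baaa$ -> last char: $


BWT = aaab$


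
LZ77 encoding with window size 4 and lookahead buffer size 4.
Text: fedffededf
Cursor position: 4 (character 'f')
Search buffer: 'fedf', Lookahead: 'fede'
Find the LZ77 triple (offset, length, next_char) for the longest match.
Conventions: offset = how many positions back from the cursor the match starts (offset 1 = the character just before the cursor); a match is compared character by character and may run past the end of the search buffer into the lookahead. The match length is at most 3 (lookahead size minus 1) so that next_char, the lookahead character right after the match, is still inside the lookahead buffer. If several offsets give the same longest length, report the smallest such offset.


Try each offset into the search buffer:
  offset=1 (pos 3, char 'f'): match length 1
  offset=2 (pos 2, char 'd'): match length 0
  offset=3 (pos 1, char 'e'): match length 0
  offset=4 (pos 0, char 'f'): match length 3
Longest match has length 3 at offset 4.
next_char = character at position 4 + 3 = 7 -> 'e'

Best match: offset=4, length=3 (matching 'fed' starting at position 0)
LZ77 triple: (4, 3, 'e')


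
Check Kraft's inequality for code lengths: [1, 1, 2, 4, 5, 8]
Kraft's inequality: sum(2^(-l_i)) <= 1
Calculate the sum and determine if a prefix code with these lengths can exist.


Sum = 2^(-1) + 2^(-1) + 2^(-2) + 2^(-4) + 2^(-5) + 2^(-8)
    = 0.5 + 0.5 + 0.25 + 0.0625 + 0.03125 + 0.00390625
    = 345/256 = 1.34765625
Since 1.34765625 > 1, Kraft's inequality is NOT satisfied.
A prefix code with these lengths CANNOT exist.

Kraft sum = 1.34765625. Not satisfied.


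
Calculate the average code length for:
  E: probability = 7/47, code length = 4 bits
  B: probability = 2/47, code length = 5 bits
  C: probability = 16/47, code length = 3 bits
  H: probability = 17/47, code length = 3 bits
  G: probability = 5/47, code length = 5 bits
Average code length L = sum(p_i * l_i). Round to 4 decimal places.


Weighted contributions p_i * l_i:
  E: (7/47) * 4 = 28/47
  B: (2/47) * 5 = 10/47
  C: (16/47) * 3 = 48/47
  H: (17/47) * 3 = 51/47
  G: (5/47) * 5 = 25/47
Sum = (28 + 10 + 48 + 51 + 25)/47 = 162/47

L = 162/47 = 3.4468 bits/symbol


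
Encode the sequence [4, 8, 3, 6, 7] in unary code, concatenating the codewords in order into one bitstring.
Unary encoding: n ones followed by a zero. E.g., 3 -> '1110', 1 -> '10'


Encode each number as n ones followed by a terminating 0:
  4 -> 11110 (5 bits)
  8 -> 111111110 (9 bits)
  3 -> 1110 (4 bits)
  6 -> 1111110 (7 bits)
  7 -> 11111110 (8 bits)
Total length = 5 + 9 + 4 + 7 + 8 = 33 bits.

Unary([4, 8, 3, 6, 7]) = 111101111111101110111111011111110 (33 bits)


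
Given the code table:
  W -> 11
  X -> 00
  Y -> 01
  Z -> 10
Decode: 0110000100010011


Decoding:
01 -> Y
10 -> Z
00 -> X
01 -> Y
00 -> X
01 -> Y
00 -> X
11 -> W


Result: YZXYXYXW


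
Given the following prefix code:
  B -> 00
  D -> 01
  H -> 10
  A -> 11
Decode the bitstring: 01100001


Decoding step by step:
Bits 01 -> D
Bits 10 -> H
Bits 00 -> B
Bits 01 -> D


Decoded message: DHBD


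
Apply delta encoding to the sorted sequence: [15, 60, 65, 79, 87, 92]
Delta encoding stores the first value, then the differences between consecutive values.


First value: 15
Deltas:
  60 - 15 = 45
  65 - 60 = 5
  79 - 65 = 14
  87 - 79 = 8
  92 - 87 = 5


Delta encoded: [15, 45, 5, 14, 8, 5]


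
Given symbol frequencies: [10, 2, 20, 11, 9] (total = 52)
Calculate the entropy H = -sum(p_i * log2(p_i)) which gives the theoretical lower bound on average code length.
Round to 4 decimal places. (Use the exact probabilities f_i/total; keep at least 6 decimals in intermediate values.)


Per-symbol terms -p_i * log2(p_i) with p_i = f_i/52:
  p = 10/52 = 0.192308: log2(p) = -2.378512, -p*log2(p) = 0.457406
  p = 2/52 = 0.038462: log2(p) = -4.700440, -p*log2(p) = 0.180786
  p = 20/52 = 0.384615: log2(p) = -1.378512, -p*log2(p) = 0.530197
  p = 11/52 = 0.211538: log2(p) = -2.241008, -p*log2(p) = 0.474059
  p = 9/52 = 0.173077: log2(p) = -2.530515, -p*log2(p) = 0.437974
H = 0.457406 + 0.180786 + 0.530197 + 0.474059 + 0.437974 = 2.080422

H = 2.0804 bits/symbol


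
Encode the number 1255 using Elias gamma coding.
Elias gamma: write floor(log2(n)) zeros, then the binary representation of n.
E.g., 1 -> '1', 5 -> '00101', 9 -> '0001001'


num_bits = floor(log2(1255)) + 1 = 11
leading_zeros = num_bits - 1 = 10
binary(1255) = 10011100111

Elias gamma(1255) = '0000000000' + '10011100111' = 000000000010011100111 (21 bits)


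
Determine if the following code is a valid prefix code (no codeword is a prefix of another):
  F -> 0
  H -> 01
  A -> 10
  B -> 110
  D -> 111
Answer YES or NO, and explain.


Checking each pair (does one codeword prefix another?):
  F='0' vs H='01': prefix -- VIOLATION

NO -- this is NOT a valid prefix code. F (0) is a prefix of H (01).


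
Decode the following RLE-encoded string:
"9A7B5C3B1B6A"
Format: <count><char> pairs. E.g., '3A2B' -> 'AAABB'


Expanding each <count><char> pair:
  9A -> 'AAAAAAAAA'
  7B -> 'BBBBBBB'
  5C -> 'CCCCC'
  3B -> 'BBB'
  1B -> 'B'
  6A -> 'AAAAAA'

Decoded = AAAAAAAAABBBBBBBCCCCCBBBBAAAAAA


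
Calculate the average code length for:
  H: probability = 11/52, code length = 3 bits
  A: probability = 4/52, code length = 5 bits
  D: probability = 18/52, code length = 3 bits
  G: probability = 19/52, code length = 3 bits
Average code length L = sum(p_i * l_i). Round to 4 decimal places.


Weighted contributions p_i * l_i:
  H: (11/52) * 3 = 33/52
  A: (4/52) * 5 = 20/52
  D: (18/52) * 3 = 54/52
  G: (19/52) * 3 = 57/52
Sum = (33 + 20 + 54 + 57)/52 = 164/52

L = 164/52 = 3.1538 bits/symbol


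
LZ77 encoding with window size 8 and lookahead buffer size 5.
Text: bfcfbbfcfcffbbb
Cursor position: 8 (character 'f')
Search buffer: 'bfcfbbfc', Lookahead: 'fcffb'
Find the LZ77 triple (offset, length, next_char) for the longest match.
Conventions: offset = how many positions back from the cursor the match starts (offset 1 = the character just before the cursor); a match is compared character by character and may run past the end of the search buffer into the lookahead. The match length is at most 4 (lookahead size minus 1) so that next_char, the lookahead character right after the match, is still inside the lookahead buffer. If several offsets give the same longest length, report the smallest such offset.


Try each offset into the search buffer:
  offset=1 (pos 7, char 'c'): match length 0
  offset=2 (pos 6, char 'f'): match length 3
  offset=3 (pos 5, char 'b'): match length 0
  offset=4 (pos 4, char 'b'): match length 0
  offset=5 (pos 3, char 'f'): match length 1
  offset=6 (pos 2, char 'c'): match length 0
  offset=7 (pos 1, char 'f'): match length 3
  offset=8 (pos 0, char 'b'): match length 0
Longest match has length 3, found at offsets 2, 7; take the smallest, offset 2.
next_char = character at position 8 + 3 = 11 -> 'f'

Best match: offset=2, length=3 (matching 'fcf' starting at position 6)
LZ77 triple: (2, 3, 'f')


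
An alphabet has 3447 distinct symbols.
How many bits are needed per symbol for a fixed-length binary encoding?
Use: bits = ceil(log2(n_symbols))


log2(3447) = 11.7511
Bracket: 2^11 = 2048 < 3447 <= 2^12 = 4096
So ceil(log2(3447)) = 12

bits = ceil(log2(3447)) = ceil(11.7511) = 12 bits


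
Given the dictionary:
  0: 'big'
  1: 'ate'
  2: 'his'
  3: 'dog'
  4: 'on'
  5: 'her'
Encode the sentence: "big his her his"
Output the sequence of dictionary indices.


Look up each word in the dictionary:
  'big' -> 0
  'his' -> 2
  'her' -> 5
  'his' -> 2

Encoded: [0, 2, 5, 2]


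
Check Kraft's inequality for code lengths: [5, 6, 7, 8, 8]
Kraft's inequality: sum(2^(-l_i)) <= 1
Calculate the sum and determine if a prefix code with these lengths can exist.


Sum = 2^(-5) + 2^(-6) + 2^(-7) + 2^(-8) + 2^(-8)
    = 0.03125 + 0.015625 + 0.0078125 + 0.00390625 + 0.00390625
    = 16/256 = 0.0625
Since 0.0625 <= 1, Kraft's inequality IS satisfied.
A prefix code with these lengths CAN exist.

Kraft sum = 0.0625. Satisfied.


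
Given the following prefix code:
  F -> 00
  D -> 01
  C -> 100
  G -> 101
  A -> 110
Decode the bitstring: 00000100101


Decoding step by step:
Bits 00 -> F
Bits 00 -> F
Bits 01 -> D
Bits 00 -> F
Bits 101 -> G


Decoded message: FFDFG


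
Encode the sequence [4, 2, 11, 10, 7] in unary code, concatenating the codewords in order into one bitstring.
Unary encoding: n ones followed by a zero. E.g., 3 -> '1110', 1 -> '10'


Encode each number as n ones followed by a terminating 0:
  4 -> 11110 (5 bits)
  2 -> 110 (3 bits)
  11 -> 111111111110 (12 bits)
  10 -> 11111111110 (11 bits)
  7 -> 11111110 (8 bits)
Total length = 5 + 3 + 12 + 11 + 8 = 39 bits.

Unary([4, 2, 11, 10, 7]) = 111101101111111111101111111111011111110 (39 bits)


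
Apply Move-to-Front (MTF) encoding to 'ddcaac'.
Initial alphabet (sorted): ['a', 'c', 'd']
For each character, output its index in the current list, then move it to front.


MTF encoding:
'd': index 2 in ['a', 'c', 'd'] -> ['d', 'a', 'c']
'd': index 0 in ['d', 'a', 'c'] -> ['d', 'a', 'c']
'c': index 2 in ['d', 'a', 'c'] -> ['c', 'd', 'a']
'a': index 2 in ['c', 'd', 'a'] -> ['a', 'c', 'd']
'a': index 0 in ['a', 'c', 'd'] -> ['a', 'c', 'd']
'c': index 1 in ['a', 'c', 'd'] -> ['c', 'a', 'd']


Output: [2, 0, 2, 2, 0, 1]


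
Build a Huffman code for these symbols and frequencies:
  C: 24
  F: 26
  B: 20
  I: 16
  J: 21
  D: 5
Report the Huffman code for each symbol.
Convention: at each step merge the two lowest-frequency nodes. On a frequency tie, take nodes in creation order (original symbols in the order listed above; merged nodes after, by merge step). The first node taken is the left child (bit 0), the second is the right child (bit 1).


Huffman tree construction:
Step 1: Merge D(5) + I(16) = 21
Step 2: Merge B(20) + J(21) = 41
Step 3: Merge (D+I)(21) + C(24) = 45
Step 4: Merge F(26) + (B+J)(41) = 67
Step 5: Merge ((D+I)+C)(45) + (F+(B+J))(67) = 112
Read each symbol's code off the tree from the root (left child = 0, right child = 1).

Codes:
  C: 01 (length 2)
  F: 10 (length 2)
  B: 110 (length 3)
  I: 001 (length 3)
  J: 111 (length 3)
  D: 000 (length 3)
Average code length: 286/112 = 2.5536 bits/symbol


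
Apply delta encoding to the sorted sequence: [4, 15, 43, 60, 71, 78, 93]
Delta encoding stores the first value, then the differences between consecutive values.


First value: 4
Deltas:
  15 - 4 = 11
  43 - 15 = 28
  60 - 43 = 17
  71 - 60 = 11
  78 - 71 = 7
  93 - 78 = 15


Delta encoded: [4, 11, 28, 17, 11, 7, 15]


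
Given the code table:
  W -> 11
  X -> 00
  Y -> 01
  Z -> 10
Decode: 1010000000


Decoding:
10 -> Z
10 -> Z
00 -> X
00 -> X
00 -> X


Result: ZZXXX


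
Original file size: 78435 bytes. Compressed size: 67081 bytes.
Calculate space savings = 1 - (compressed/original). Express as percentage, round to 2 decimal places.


ratio = compressed/original = 67081/78435 = 0.855243
savings = 1 - ratio = 1 - 0.855243 = 0.144757
as a percentage: 0.144757 * 100 = 14.48%

Space savings = 1 - 67081/78435 = 14.48%


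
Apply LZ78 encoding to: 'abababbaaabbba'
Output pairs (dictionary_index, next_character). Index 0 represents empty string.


LZ78 encoding steps:
Dictionary: {0: ''}
Step 1: w='' (idx 0), next='a' -> output (0, 'a'), add 'a' as idx 1
Step 2: w='' (idx 0), next='b' -> output (0, 'b'), add 'b' as idx 2
Step 3: w='a' (idx 1), next='b' -> output (1, 'b'), add 'ab' as idx 3
Step 4: w='ab' (idx 3), next='b' -> output (3, 'b'), add 'abb' as idx 4
Step 5: w='a' (idx 1), next='a' -> output (1, 'a'), add 'aa' as idx 5
Step 6: w='abb' (idx 4), next='b' -> output (4, 'b'), add 'abbb' as idx 6
Step 7: w='a' (idx 1), end of input -> output (1, '')


Encoded: [(0, 'a'), (0, 'b'), (1, 'b'), (3, 'b'), (1, 'a'), (4, 'b'), (1, '')]


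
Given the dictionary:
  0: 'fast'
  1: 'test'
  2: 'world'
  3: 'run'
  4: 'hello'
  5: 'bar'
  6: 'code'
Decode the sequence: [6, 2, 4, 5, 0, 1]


Look up each index in the dictionary:
  6 -> 'code'
  2 -> 'world'
  4 -> 'hello'
  5 -> 'bar'
  0 -> 'fast'
  1 -> 'test'

Decoded: "code world hello bar fast test"


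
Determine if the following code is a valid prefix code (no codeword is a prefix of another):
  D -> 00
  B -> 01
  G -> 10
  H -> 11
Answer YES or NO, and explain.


Checking each pair (does one codeword prefix another?):
  D='00' vs B='01': no prefix
  D='00' vs G='10': no prefix
  D='00' vs H='11': no prefix
  B='01' vs D='00': no prefix
  B='01' vs G='10': no prefix
  B='01' vs H='11': no prefix
  G='10' vs D='00': no prefix
  G='10' vs B='01': no prefix
  G='10' vs H='11': no prefix
  H='11' vs D='00': no prefix
  H='11' vs B='01': no prefix
  H='11' vs G='10': no prefix
No violation found over all pairs.

YES -- this is a valid prefix code. No codeword is a prefix of any other codeword.


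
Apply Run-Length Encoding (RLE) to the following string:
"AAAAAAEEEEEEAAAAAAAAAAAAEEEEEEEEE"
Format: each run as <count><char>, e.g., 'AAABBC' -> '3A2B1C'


Scanning runs left to right:
  i=0: run of 'A' x 6 -> '6A'
  i=6: run of 'E' x 6 -> '6E'
  i=12: run of 'A' x 12 -> '12A'
  i=24: run of 'E' x 9 -> '9E'

RLE = 6A6E12A9E


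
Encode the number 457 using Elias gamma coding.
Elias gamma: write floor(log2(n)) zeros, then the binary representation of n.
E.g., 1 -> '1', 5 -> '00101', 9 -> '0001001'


num_bits = floor(log2(457)) + 1 = 9
leading_zeros = num_bits - 1 = 8
binary(457) = 111001001

Elias gamma(457) = '00000000' + '111001001' = 00000000111001001 (17 bits)


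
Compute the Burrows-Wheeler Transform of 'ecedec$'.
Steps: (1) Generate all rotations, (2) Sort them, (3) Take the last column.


Rotations (sorted):
  0: $ecedec -> last char: c
  1: c$ecede -> last char: e
  2: cedec$e -> last char: e
  3: dec$ece -> last char: e
  4: ec$eced -> last char: d
  5: ecedec$ -> last char: $
  6: edec$ec -> last char: c


BWT = ceeed$c


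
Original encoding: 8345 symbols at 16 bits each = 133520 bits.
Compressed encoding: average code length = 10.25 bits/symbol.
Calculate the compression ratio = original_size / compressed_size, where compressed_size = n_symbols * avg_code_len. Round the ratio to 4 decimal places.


original_size = n_symbols * orig_bits = 8345 * 16 = 133520 bits
compressed_size = n_symbols * avg_code_len = 8345 * 10.25 = 85536.25 bits
ratio = original_size / compressed_size = 133520 / 85536.25 = 1.561

Compression ratio = 1.561


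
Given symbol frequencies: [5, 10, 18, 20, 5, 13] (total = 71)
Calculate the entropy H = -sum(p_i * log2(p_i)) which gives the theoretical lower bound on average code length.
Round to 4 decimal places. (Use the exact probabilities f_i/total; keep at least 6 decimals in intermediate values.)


Per-symbol terms -p_i * log2(p_i) with p_i = f_i/71:
  p = 5/71 = 0.070423: log2(p) = -3.827819, -p*log2(p) = 0.269565
  p = 10/71 = 0.140845: log2(p) = -2.827819, -p*log2(p) = 0.398284
  p = 18/71 = 0.253521: log2(p) = -1.979822, -p*log2(p) = 0.501927
  p = 20/71 = 0.281690: log2(p) = -1.827819, -p*log2(p) = 0.514879
  p = 5/71 = 0.070423: log2(p) = -3.827819, -p*log2(p) = 0.269565
  p = 13/71 = 0.183099: log2(p) = -2.449307, -p*log2(p) = 0.448465
H = 0.269565 + 0.398284 + 0.501927 + 0.514879 + 0.269565 + 0.448465 = 2.402685

H = 2.4027 bits/symbol
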